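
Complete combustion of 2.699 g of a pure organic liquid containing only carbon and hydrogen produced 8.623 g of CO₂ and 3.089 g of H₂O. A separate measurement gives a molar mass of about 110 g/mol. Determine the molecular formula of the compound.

C8H14

mol C = 8.623 g CO₂ ÷ 44.009 g/mol = 0.19594 mol
mol H = 2 × 3.089 g H₂O ÷ 18.015 g/mol = 0.34294 mol
Divide by the smallest (0.19594 mol): C 1.000, H 1.750
Multiplying each by 4 gives whole numbers: C 4.00, H 7.00
Empirical formula: C4H7
Empirical-formula mass = 55.10 g/mol; 110 ÷ 55.10 ≈ 2, so the molecular formula is C8H14.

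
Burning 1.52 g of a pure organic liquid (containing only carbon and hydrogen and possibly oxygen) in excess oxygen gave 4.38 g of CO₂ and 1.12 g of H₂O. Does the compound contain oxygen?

mol C = 4.38 g CO₂ ÷ 44.009 g/mol = 0.09953 mol
mol H = 2 × 1.12 g H₂O ÷ 18.015 g/mol = 0.1243 mol
C and H account for only 1.321 g of the 1.52 g sample; the remaining 0.1993 g must be oxygen.

yes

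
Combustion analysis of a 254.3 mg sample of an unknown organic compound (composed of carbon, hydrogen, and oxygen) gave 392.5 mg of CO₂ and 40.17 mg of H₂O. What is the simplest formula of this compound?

mol C = 0.3925 g CO₂ ÷ 44.009 g/mol = 0.0089186 mol
mol H = 2 × 0.04017 g H₂O ÷ 18.015 g/mol = 0.0044596 mol
mass O = 0.2543 − (0.10712 + 0.0044953) = 0.14268 g → mol O = 0.14268 ÷ 15.999 = 0.0089182 mol
Divide by the smallest (0.0044596 mol): C 2.000, H 1.000, O 2.000

C2HO2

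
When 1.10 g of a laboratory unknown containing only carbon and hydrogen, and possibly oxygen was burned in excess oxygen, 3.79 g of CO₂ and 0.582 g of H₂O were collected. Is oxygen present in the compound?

no

mol C = 3.79 g CO₂ ÷ 44.009 g/mol = 0.08612 mol
mol H = 2 × 0.582 g H₂O ÷ 18.015 g/mol = 0.06461 mol
C and H together account for 1.100 g — essentially the entire 1.10 g sample — so the compound contains no oxygen.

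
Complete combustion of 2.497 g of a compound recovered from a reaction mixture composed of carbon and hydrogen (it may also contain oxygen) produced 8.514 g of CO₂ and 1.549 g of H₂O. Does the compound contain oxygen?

mol C = 8.514 g CO₂ ÷ 44.009 g/mol = 0.19346 mol
mol H = 2 × 1.549 g H₂O ÷ 18.015 g/mol = 0.17197 mol
C and H together account for 2.4970 g — essentially the entire 2.497 g sample — so the compound contains no oxygen.

no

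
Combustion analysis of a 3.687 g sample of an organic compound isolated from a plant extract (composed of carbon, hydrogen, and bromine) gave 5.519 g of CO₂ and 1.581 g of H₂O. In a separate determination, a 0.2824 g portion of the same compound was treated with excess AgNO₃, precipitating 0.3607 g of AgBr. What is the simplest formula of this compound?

C5H7Br

mol C = 5.519 g CO₂ ÷ 44.009 g/mol = 0.12541 mol
mol H = 2 × 1.581 g H₂O ÷ 18.015 g/mol = 0.17552 mol
From the AgBr data: mol Br per gram of compound = (0.3607 ÷ 187.772) ÷ 0.2824 = 0.0068022 mol/g, so in the 3.687 g combustion sample mol Br = 0.025080 mol
Divide by the smallest (0.025080 mol): C 5.000, H 6.998, Br 1.000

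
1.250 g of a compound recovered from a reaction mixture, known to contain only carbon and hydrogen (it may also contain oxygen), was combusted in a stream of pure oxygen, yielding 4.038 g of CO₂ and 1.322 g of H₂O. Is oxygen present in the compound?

mol C = 4.038 g CO₂ ÷ 44.009 g/mol = 0.091754 mol
mol H = 2 × 1.322 g H₂O ÷ 18.015 g/mol = 0.14677 mol
C and H together account for 1.2500 g — essentially the entire 1.250 g sample — so the compound contains no oxygen.

no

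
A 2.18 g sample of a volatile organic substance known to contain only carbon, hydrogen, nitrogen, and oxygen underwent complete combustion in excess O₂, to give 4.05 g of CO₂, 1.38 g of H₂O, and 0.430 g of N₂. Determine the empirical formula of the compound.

mol C = 4.05 g CO₂ ÷ 44.009 g/mol = 0.09203 mol
mol H = 2 × 1.38 g H₂O ÷ 18.015 g/mol = 0.1532 mol
mol N = 2 × 0.430 g N₂ ÷ 28.014 g/mol = 0.03070 mol
mass O = 2.18 − (1.105 + 0.1544 + 0.4300) = 0.4902 g → mol O = 0.4902 ÷ 15.999 = 0.03064 mol
Divide by the smallest (0.03064 mol): C 3.003, H 5.000, N 1.002, O 1.000

C3H5NO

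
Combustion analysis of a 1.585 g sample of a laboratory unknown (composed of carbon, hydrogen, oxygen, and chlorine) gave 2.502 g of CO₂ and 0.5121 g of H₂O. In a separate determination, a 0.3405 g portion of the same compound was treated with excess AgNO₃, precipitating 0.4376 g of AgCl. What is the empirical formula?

mol C = 2.502 g CO₂ ÷ 44.009 g/mol = 0.056852 mol
mol H = 2 × 0.5121 g H₂O ÷ 18.015 g/mol = 0.056853 mol
From the AgCl data: mol Cl per gram of compound = (0.4376 ÷ 143.318) ÷ 0.3405 = 0.0089673 mol/g, so in the 1.585 g combustion sample mol Cl = 0.014213 mol
mass O = 1.585 − (0.68285 + 0.057307 + 0.50385) = 0.34099 g → mol O = 0.34099 ÷ 15.999 = 0.021313 mol
Divide by the smallest (0.014213 mol): C 4.000, H 4.000, Cl 1.000, O 1.500
Multiplying each by 2 gives whole numbers: C 8.00, H 8.00, Cl 2.00, O 3.00

C8H8Cl2O3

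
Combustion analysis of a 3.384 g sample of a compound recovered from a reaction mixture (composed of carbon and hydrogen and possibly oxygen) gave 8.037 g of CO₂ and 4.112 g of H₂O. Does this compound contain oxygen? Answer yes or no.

mol C = 8.037 g CO₂ ÷ 44.009 g/mol = 0.18262 mol
mol H = 2 × 4.112 g H₂O ÷ 18.015 g/mol = 0.45651 mol
C and H account for only 2.6536 g of the 3.384 g sample; the remaining 0.73037 g must be oxygen.

yes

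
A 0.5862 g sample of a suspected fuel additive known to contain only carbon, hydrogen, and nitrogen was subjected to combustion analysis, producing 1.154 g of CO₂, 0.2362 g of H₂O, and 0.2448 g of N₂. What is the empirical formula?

mol C = 1.154 g CO₂ ÷ 44.009 g/mol = 0.026222 mol
mol H = 2 × 0.2362 g H₂O ÷ 18.015 g/mol = 0.026223 mol
mol N = 2 × 0.2448 g N₂ ÷ 28.014 g/mol = 0.017477 mol
Divide by the smallest (0.017477 mol): C 1.500, H 1.500, N 1.000
Multiplying each by 2 gives whole numbers: C 3.00, H 3.00, N 2.00

C3H3N2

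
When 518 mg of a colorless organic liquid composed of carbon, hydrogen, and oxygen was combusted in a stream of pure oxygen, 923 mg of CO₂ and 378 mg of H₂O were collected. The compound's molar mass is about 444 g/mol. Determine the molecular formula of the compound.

C18H36O12

mol C = 0.923 g CO₂ ÷ 44.009 g/mol = 0.02097 mol
mol H = 2 × 0.378 g H₂O ÷ 18.015 g/mol = 0.04197 mol
mass O = 0.518 − (0.2519 + 0.04230) = 0.2238 g → mol O = 0.2238 ÷ 15.999 = 0.01399 mol
Divide by the smallest (0.01399 mol): C 1.499, H 3.000, O 1.000
Multiplying each by 2 gives whole numbers: C 3.00, H 6.00, O 2.00
Empirical formula: C3H6O2
Empirical-formula mass = 74.08 g/mol; 444 ÷ 74.08 ≈ 6, so the molecular formula is C18H36O12.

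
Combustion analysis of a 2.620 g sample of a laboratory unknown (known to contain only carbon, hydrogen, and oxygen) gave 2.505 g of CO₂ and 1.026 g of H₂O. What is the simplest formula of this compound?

mol C = 2.505 g CO₂ ÷ 44.009 g/mol = 0.056920 mol
mol H = 2 × 1.026 g H₂O ÷ 18.015 g/mol = 0.11391 mol
mass O = 2.620 − (0.68367 + 0.11482) = 1.8215 g → mol O = 1.8215 ÷ 15.999 = 0.11385 mol
Divide by the smallest (0.056920 mol): C 1.000, H 2.001, O 2.000

CH2O2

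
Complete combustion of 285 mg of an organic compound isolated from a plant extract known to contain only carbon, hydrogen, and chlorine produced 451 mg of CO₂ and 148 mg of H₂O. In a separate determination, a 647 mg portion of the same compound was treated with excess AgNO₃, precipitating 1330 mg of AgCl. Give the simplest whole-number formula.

mol C = 0.451 g CO₂ ÷ 44.009 g/mol = 0.01025 mol
mol H = 2 × 0.148 g H₂O ÷ 18.015 g/mol = 0.01643 mol
From the AgCl data: mol Cl per gram of compound = (1.33 ÷ 143.318) ÷ 0.647 = 0.01434 mol/g, so in the 0.285 g combustion sample mol Cl = 0.004088 mol
Divide by the smallest (0.004088 mol): C 2.507, H 4.019, Cl 1.000
Multiplying each by 2 gives whole numbers: C 5.01, H 8.04, Cl 2.00

C5H8Cl2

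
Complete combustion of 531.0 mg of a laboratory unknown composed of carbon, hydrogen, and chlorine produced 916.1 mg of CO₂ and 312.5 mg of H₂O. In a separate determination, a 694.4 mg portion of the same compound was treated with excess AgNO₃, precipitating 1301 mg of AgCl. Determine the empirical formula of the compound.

C3H5Cl

mol C = 0.9161 g CO₂ ÷ 44.009 g/mol = 0.020816 mol
mol H = 2 × 0.3125 g H₂O ÷ 18.015 g/mol = 0.034693 mol
From the AgCl data: mol Cl per gram of compound = (1.301 ÷ 143.318) ÷ 0.6944 = 0.013073 mol/g, so in the 0.5310 g combustion sample mol Cl = 0.0069416 mol
Divide by the smallest (0.0069416 mol): C 2.999, H 4.998, Cl 1.000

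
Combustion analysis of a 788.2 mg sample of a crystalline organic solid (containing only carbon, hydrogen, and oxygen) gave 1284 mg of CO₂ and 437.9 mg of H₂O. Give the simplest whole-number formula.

C6H10O5

mol C = 1.284 g CO₂ ÷ 44.009 g/mol = 0.029176 mol
mol H = 2 × 0.4379 g H₂O ÷ 18.015 g/mol = 0.048615 mol
mass O = 0.7882 − (0.35043 + 0.049004) = 0.38876 g → mol O = 0.38876 ÷ 15.999 = 0.024299 mol
Divide by the smallest (0.024299 mol): C 1.201, H 2.001, O 1.000
Multiplying each by 5 gives whole numbers: C 6.00, H 10.00, O 5.00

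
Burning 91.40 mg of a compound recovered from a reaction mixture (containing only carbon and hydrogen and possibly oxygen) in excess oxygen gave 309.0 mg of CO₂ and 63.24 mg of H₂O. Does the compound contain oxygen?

mol C = 0.3090 g CO₂ ÷ 44.009 g/mol = 0.0070213 mol
mol H = 2 × 0.06324 g H₂O ÷ 18.015 g/mol = 0.0070208 mol
C and H together account for 0.091410 g — essentially the entire 0.09140 g sample — so the compound contains no oxygen.

no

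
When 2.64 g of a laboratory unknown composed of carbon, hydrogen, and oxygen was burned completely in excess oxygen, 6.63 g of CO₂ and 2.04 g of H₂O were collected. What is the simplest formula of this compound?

mol C = 6.63 g CO₂ ÷ 44.009 g/mol = 0.1507 mol
mol H = 2 × 2.04 g H₂O ÷ 18.015 g/mol = 0.2265 mol
mass O = 2.64 − (1.809 + 0.2283) = 0.6022 g → mol O = 0.6022 ÷ 15.999 = 0.03764 mol
Divide by the smallest (0.03764 mol): C 4.002, H 6.017, O 1.000

C4H6O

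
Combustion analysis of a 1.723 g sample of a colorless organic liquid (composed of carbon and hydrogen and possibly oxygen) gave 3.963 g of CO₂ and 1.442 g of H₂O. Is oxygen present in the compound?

mol C = 3.963 g CO₂ ÷ 44.009 g/mol = 0.090050 mol
mol H = 2 × 1.442 g H₂O ÷ 18.015 g/mol = 0.16009 mol
C and H account for only 1.2430 g of the 1.723 g sample; the remaining 0.48004 g must be oxygen.

yes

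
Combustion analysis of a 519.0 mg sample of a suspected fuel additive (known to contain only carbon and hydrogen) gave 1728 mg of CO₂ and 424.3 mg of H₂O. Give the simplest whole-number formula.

mol C = 1.728 g CO₂ ÷ 44.009 g/mol = 0.039265 mol
mol H = 2 × 0.4243 g H₂O ÷ 18.015 g/mol = 0.047105 mol
Divide by the smallest (0.039265 mol): C 1.000, H 1.200
Multiplying each by 5 gives whole numbers: C 5.00, H 6.00

C5H6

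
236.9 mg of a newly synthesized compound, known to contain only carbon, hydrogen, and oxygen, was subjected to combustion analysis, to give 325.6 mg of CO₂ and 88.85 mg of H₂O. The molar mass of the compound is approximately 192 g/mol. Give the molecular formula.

mol C = 0.3256 g CO₂ ÷ 44.009 g/mol = 0.0073985 mol
mol H = 2 × 0.08885 g H₂O ÷ 18.015 g/mol = 0.0098640 mol
mass O = 0.2369 − (0.088863 + 0.0099429) = 0.13809 g → mol O = 0.13809 ÷ 15.999 = 0.0086314 mol
Divide by the smallest (0.0073985 mol): C 1.000, H 1.333, O 1.167
Multiplying each by 6 gives whole numbers: C 6.00, H 8.00, O 7.00
Empirical formula: C6H8O7
Empirical-formula mass = 192.12 g/mol; 192 ÷ 192.12 ≈ 1, so the molecular formula is C6H8O7.

C6H8O7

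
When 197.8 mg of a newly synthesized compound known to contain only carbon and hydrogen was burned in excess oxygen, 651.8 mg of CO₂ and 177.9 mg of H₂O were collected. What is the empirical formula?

C3H4

mol C = 0.6518 g CO₂ ÷ 44.009 g/mol = 0.014811 mol
mol H = 2 × 0.1779 g H₂O ÷ 18.015 g/mol = 0.019750 mol
Divide by the smallest (0.014811 mol): C 1.000, H 1.334
Multiplying each by 3 gives whole numbers: C 3.00, H 4.00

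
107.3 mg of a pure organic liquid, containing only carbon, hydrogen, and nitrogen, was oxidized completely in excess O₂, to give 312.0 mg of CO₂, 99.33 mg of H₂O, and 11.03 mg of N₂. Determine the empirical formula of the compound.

C9H14N

mol C = 0.3120 g CO₂ ÷ 44.009 g/mol = 0.0070895 mol
mol H = 2 × 0.09933 g H₂O ÷ 18.015 g/mol = 0.011027 mol
mol N = 2 × 0.01103 g N₂ ÷ 28.014 g/mol = 0.00078746 mol
Divide by the smallest (0.00078746 mol): C 9.003, H 14.004, N 1.000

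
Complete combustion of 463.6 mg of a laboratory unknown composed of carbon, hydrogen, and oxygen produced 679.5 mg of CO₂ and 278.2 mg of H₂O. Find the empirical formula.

mol C = 0.6795 g CO₂ ÷ 44.009 g/mol = 0.015440 mol
mol H = 2 × 0.2782 g H₂O ÷ 18.015 g/mol = 0.030885 mol
mass O = 0.4636 − (0.18545 + 0.031132) = 0.24702 g → mol O = 0.24702 ÷ 15.999 = 0.015440 mol
Divide by the smallest (0.015440 mol): C 1.000, H 2.000, O 1.000

CH2O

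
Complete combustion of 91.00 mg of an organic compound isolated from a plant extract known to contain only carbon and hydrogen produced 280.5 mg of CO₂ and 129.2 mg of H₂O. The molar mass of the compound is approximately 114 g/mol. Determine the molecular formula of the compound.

mol C = 0.2805 g CO₂ ÷ 44.009 g/mol = 0.0063737 mol
mol H = 2 × 0.1292 g H₂O ÷ 18.015 g/mol = 0.014344 mol
Divide by the smallest (0.0063737 mol): C 1.000, H 2.250
Multiplying each by 4 gives whole numbers: C 4.00, H 9.00
Empirical formula: C4H9
Empirical-formula mass = 57.12 g/mol; 114 ÷ 57.12 ≈ 2, so the molecular formula is C8H18.

C8H18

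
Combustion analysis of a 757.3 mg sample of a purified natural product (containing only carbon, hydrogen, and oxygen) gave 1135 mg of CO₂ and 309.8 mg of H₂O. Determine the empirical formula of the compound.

C3H4O3

mol C = 1.135 g CO₂ ÷ 44.009 g/mol = 0.025790 mol
mol H = 2 × 0.3098 g H₂O ÷ 18.015 g/mol = 0.034394 mol
mass O = 0.7573 − (0.30977 + 0.034669) = 0.41287 g → mol O = 0.41287 ÷ 15.999 = 0.025806 mol
Divide by the smallest (0.025790 mol): C 1.000, H 1.334, O 1.001
Multiplying each by 3 gives whole numbers: C 3.00, H 4.00, O 3.00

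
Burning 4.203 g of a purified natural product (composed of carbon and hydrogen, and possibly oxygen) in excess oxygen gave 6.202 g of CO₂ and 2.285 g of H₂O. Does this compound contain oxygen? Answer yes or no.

mol C = 6.202 g CO₂ ÷ 44.009 g/mol = 0.14093 mol
mol H = 2 × 2.285 g H₂O ÷ 18.015 g/mol = 0.25368 mol
C and H account for only 1.9484 g of the 4.203 g sample; the remaining 2.2546 g must be oxygen.

yes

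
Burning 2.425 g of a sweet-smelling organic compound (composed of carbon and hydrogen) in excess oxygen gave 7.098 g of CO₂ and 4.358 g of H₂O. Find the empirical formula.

CH3

mol C = 7.098 g CO₂ ÷ 44.009 g/mol = 0.16129 mol
mol H = 2 × 4.358 g H₂O ÷ 18.015 g/mol = 0.48382 mol
Divide by the smallest (0.16129 mol): C 1.000, H 3.000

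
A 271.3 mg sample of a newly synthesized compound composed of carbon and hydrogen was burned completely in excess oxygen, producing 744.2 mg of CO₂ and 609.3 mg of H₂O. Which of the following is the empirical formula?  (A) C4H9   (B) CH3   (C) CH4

mol C = 0.7442 g CO₂ ÷ 44.009 g/mol = 0.016910 mol
mol H = 2 × 0.6093 g H₂O ÷ 18.015 g/mol = 0.067644 mol
Divide by the smallest (0.016910 mol): C 1.000, H 4.000

(C) CH4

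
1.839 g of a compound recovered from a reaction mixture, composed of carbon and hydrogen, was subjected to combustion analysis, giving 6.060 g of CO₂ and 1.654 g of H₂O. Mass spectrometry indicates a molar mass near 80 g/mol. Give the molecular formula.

C6H8

mol C = 6.060 g CO₂ ÷ 44.009 g/mol = 0.13770 mol
mol H = 2 × 1.654 g H₂O ÷ 18.015 g/mol = 0.18362 mol
Divide by the smallest (0.13770 mol): C 1.000, H 1.334
Multiplying each by 3 gives whole numbers: C 3.00, H 4.00
Empirical formula: C3H4
Empirical-formula mass = 40.06 g/mol; 80 ÷ 40.06 ≈ 2, so the molecular formula is C6H8.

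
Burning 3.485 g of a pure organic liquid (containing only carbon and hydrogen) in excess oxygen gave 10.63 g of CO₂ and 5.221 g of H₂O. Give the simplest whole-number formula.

mol C = 10.63 g CO₂ ÷ 44.009 g/mol = 0.24154 mol
mol H = 2 × 5.221 g H₂O ÷ 18.015 g/mol = 0.57963 mol
Divide by the smallest (0.24154 mol): C 1.000, H 2.400
Multiplying each by 5 gives whole numbers: C 5.00, H 12.00

C5H12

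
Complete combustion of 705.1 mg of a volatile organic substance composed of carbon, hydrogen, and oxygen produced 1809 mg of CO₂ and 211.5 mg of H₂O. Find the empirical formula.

mol C = 1.809 g CO₂ ÷ 44.009 g/mol = 0.041105 mol
mol H = 2 × 0.2115 g H₂O ÷ 18.015 g/mol = 0.023480 mol
mass O = 0.7051 − (0.49371 + 0.023668) = 0.18772 g → mol O = 0.18772 ÷ 15.999 = 0.011733 mol
Divide by the smallest (0.011733 mol): C 3.503, H 2.001, O 1.000
Multiplying each by 2 gives whole numbers: C 7.01, H 4.00, O 2.00

C7H4O2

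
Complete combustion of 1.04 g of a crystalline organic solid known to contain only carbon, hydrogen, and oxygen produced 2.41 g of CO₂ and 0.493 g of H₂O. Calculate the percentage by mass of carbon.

63.2%

mol C = 2.41 g CO₂ ÷ 44.009 g/mol = 0.05476 mol
mol H = 2 × 0.493 g H₂O ÷ 18.015 g/mol = 0.05473 mol
mass O = 1.04 − (0.6577 + 0.05517) = 0.3271 g → mol O = 0.3271 ÷ 15.999 = 0.02044 mol
mass % C = 0.6577 g ÷ 1.04 g × 100%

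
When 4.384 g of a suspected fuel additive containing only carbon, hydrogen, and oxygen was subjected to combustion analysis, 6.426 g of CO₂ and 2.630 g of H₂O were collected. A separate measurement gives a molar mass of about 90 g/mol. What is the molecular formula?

C3H6O3

mol C = 6.426 g CO₂ ÷ 44.009 g/mol = 0.14602 mol
mol H = 2 × 2.630 g H₂O ÷ 18.015 g/mol = 0.29198 mol
mass O = 4.384 − (1.7538 + 0.29431) = 2.3359 g → mol O = 2.3359 ÷ 15.999 = 0.14600 mol
Divide by the smallest (0.14600 mol): C 1.000, H 2.000, O 1.000
Empirical formula: CH2O
Empirical-formula mass = 30.03 g/mol; 90 ÷ 30.03 ≈ 3, so the molecular formula is C3H6O3.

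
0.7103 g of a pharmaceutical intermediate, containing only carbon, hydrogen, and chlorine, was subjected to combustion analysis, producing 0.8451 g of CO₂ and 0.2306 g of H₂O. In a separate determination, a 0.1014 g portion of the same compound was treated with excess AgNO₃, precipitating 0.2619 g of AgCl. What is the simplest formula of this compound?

C3H4Cl2

mol C = 0.8451 g CO₂ ÷ 44.009 g/mol = 0.019203 mol
mol H = 2 × 0.2306 g H₂O ÷ 18.015 g/mol = 0.025601 mol
From the AgCl data: mol Cl per gram of compound = (0.2619 ÷ 143.318) ÷ 0.1014 = 0.018022 mol/g, so in the 0.7103 g combustion sample mol Cl = 0.012801 mol
Divide by the smallest (0.012801 mol): C 1.500, H 2.000, Cl 1.000
Multiplying each by 2 gives whole numbers: C 3.00, H 4.00, Cl 2.00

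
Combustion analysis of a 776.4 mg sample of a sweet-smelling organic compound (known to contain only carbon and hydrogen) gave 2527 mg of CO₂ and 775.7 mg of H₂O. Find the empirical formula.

mol C = 2.527 g CO₂ ÷ 44.009 g/mol = 0.057420 mol
mol H = 2 × 0.7757 g H₂O ÷ 18.015 g/mol = 0.086117 mol
Divide by the smallest (0.057420 mol): C 1.000, H 1.500
Multiplying each by 2 gives whole numbers: C 2.00, H 3.00

C2H3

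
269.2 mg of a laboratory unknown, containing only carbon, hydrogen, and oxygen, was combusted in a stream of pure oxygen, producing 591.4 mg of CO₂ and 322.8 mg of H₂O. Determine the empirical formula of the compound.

mol C = 0.5914 g CO₂ ÷ 44.009 g/mol = 0.013438 mol
mol H = 2 × 0.3228 g H₂O ÷ 18.015 g/mol = 0.035837 mol
mass O = 0.2692 − (0.16141 + 0.036123) = 0.071671 g → mol O = 0.071671 ÷ 15.999 = 0.0044797 mol
Divide by the smallest (0.0044797 mol): C 3.000, H 8.000, O 1.000

C3H8O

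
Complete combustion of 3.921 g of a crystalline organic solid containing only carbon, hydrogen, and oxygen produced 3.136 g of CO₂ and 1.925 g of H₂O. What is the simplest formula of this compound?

mol C = 3.136 g CO₂ ÷ 44.009 g/mol = 0.071258 mol
mol H = 2 × 1.925 g H₂O ÷ 18.015 g/mol = 0.21371 mol
mass O = 3.921 − (0.85588 + 0.21542) = 2.8497 g → mol O = 2.8497 ÷ 15.999 = 0.17812 mol
Divide by the smallest (0.071258 mol): C 1.000, H 2.999, O 2.500
Multiplying each by 2 gives whole numbers: C 2.00, H 6.00, O 5.00

C2H6O5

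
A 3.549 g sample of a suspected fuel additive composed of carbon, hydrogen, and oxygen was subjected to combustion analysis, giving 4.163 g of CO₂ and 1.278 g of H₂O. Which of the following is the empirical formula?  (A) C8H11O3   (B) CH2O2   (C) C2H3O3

mol C = 4.163 g CO₂ ÷ 44.009 g/mol = 0.094594 mol
mol H = 2 × 1.278 g H₂O ÷ 18.015 g/mol = 0.14188 mol
mass O = 3.549 − (1.1362 + 0.14302) = 2.2698 g → mol O = 2.2698 ÷ 15.999 = 0.14187 mol
Divide by the smallest (0.094594 mol): C 1.000, H 1.500, O 1.500
Multiplying each by 2 gives whole numbers: C 2.00, H 3.00, O 3.00

(C) C2H3O3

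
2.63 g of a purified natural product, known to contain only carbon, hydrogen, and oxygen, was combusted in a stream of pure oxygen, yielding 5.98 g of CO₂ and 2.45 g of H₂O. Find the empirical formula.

mol C = 5.98 g CO₂ ÷ 44.009 g/mol = 0.1359 mol
mol H = 2 × 2.45 g H₂O ÷ 18.015 g/mol = 0.2720 mol
mass O = 2.63 − (1.632 + 0.2742) = 0.7238 g → mol O = 0.7238 ÷ 15.999 = 0.04524 mol
Divide by the smallest (0.04524 mol): C 3.004, H 6.013, O 1.000

C3H6O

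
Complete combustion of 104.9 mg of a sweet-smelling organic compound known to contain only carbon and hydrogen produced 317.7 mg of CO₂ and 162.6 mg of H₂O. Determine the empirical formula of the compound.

mol C = 0.3177 g CO₂ ÷ 44.009 g/mol = 0.0072190 mol
mol H = 2 × 0.1626 g H₂O ÷ 18.015 g/mol = 0.018052 mol
Divide by the smallest (0.0072190 mol): C 1.000, H 2.501
Multiplying each by 2 gives whole numbers: C 2.00, H 5.00

C2H5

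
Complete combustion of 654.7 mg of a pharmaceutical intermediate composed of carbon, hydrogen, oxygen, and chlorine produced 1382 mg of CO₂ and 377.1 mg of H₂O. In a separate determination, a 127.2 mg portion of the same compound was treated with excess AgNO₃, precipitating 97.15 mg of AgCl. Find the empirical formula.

mol C = 1.382 g CO₂ ÷ 44.009 g/mol = 0.031403 mol
mol H = 2 × 0.3771 g H₂O ÷ 18.015 g/mol = 0.041865 mol
From the AgCl data: mol Cl per gram of compound = (0.09715 ÷ 143.318) ÷ 0.1272 = 0.0053291 mol/g, so in the 0.6547 g combustion sample mol Cl = 0.0034890 mol
mass O = 0.6547 − (0.37718 + 0.042200 + 0.12368) = 0.11164 g → mol O = 0.11164 ÷ 15.999 = 0.0069778 mol
Divide by the smallest (0.0034890 mol): C 9.001, H 11.999, Cl 1.000, O 2.000

C9H12ClO2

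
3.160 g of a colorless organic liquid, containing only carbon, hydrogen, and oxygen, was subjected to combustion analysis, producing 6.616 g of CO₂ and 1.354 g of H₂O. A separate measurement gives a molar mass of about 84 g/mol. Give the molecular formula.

mol C = 6.616 g CO₂ ÷ 44.009 g/mol = 0.15033 mol
mol H = 2 × 1.354 g H₂O ÷ 18.015 g/mol = 0.15032 mol
mass O = 3.160 − (1.8056 + 0.15152) = 1.2028 g → mol O = 1.2028 ÷ 15.999 = 0.075182 mol
Divide by the smallest (0.075182 mol): C 2.000, H 1.999, O 1.000
Empirical formula: C2H2O
Empirical-formula mass = 42.04 g/mol; 84 ÷ 42.04 ≈ 2, so the molecular formula is C4H4O2.

C4H4O2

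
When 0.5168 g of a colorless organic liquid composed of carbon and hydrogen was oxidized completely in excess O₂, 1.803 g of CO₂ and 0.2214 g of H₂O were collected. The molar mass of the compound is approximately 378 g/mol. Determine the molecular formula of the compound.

C30H18

mol C = 1.803 g CO₂ ÷ 44.009 g/mol = 0.040969 mol
mol H = 2 × 0.2214 g H₂O ÷ 18.015 g/mol = 0.024580 mol
Divide by the smallest (0.024580 mol): C 1.667, H 1.000
Multiplying each by 3 gives whole numbers: C 5.00, H 3.00
Empirical formula: C5H3
Empirical-formula mass = 63.08 g/mol; 378 ÷ 63.08 ≈ 6, so the molecular formula is C30H18.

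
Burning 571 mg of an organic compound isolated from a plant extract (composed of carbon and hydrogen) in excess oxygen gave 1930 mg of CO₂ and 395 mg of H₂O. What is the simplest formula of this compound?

CH

mol C = 1.93 g CO₂ ÷ 44.009 g/mol = 0.04385 mol
mol H = 2 × 0.395 g H₂O ÷ 18.015 g/mol = 0.04385 mol
Divide by the smallest (0.04385 mol): C 1.000, H 1.000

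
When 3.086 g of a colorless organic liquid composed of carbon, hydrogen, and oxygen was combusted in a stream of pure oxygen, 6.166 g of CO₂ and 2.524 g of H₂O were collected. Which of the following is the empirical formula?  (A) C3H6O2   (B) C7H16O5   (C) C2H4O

(C) C2H4O

mol C = 6.166 g CO₂ ÷ 44.009 g/mol = 0.14011 mol
mol H = 2 × 2.524 g H₂O ÷ 18.015 g/mol = 0.28021 mol
mass O = 3.086 − (1.6828 + 0.28245) = 1.1207 g → mol O = 1.1207 ÷ 15.999 = 0.070049 mol
Divide by the smallest (0.070049 mol): C 2.000, H 4.000, O 1.000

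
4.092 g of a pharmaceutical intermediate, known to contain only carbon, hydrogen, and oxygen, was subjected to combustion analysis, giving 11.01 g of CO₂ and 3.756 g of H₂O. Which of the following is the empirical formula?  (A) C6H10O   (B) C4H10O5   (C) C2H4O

mol C = 11.01 g CO₂ ÷ 44.009 g/mol = 0.25018 mol
mol H = 2 × 3.756 g H₂O ÷ 18.015 g/mol = 0.41699 mol
mass O = 4.092 − (3.0049 + 0.42032) = 0.66681 g → mol O = 0.66681 ÷ 15.999 = 0.041678 mol
Divide by the smallest (0.041678 mol): C 6.003, H 10.005, O 1.000

(A) C6H10O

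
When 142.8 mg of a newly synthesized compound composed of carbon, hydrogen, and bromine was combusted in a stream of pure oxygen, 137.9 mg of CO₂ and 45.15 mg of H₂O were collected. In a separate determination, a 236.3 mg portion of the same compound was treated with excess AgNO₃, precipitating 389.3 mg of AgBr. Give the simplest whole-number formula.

mol C = 0.1379 g CO₂ ÷ 44.009 g/mol = 0.0031334 mol
mol H = 2 × 0.04515 g H₂O ÷ 18.015 g/mol = 0.0050125 mol
From the AgBr data: mol Br per gram of compound = (0.3893 ÷ 187.772) ÷ 0.2363 = 0.0087738 mol/g, so in the 0.1428 g combustion sample mol Br = 0.0012529 mol
Divide by the smallest (0.0012529 mol): C 2.501, H 4.001, Br 1.000
Multiplying each by 2 gives whole numbers: C 5.00, H 8.00, Br 2.00

C5H8Br2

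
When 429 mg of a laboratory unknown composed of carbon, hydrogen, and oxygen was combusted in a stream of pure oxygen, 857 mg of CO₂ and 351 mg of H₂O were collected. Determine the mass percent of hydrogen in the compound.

mol C = 0.857 g CO₂ ÷ 44.009 g/mol = 0.01947 mol
mol H = 2 × 0.351 g H₂O ÷ 18.015 g/mol = 0.03897 mol
mass O = 0.429 − (0.2339 + 0.03928) = 0.1558 g → mol O = 0.1558 ÷ 15.999 = 0.009740 mol
mass % H = 0.03928 g ÷ 0.429 g × 100%

9.2%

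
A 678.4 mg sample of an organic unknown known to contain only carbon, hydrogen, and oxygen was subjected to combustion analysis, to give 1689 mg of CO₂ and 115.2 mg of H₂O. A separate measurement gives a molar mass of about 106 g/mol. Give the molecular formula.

mol C = 1.689 g CO₂ ÷ 44.009 g/mol = 0.038379 mol
mol H = 2 × 0.1152 g H₂O ÷ 18.015 g/mol = 0.012789 mol
mass O = 0.6784 − (0.46096 + 0.012892) = 0.20454 g → mol O = 0.20454 ÷ 15.999 = 0.012785 mol
Divide by the smallest (0.012785 mol): C 3.002, H 1.000, O 1.000
Empirical formula: C3HO
Empirical-formula mass = 53.04 g/mol; 106 ÷ 53.04 ≈ 2, so the molecular formula is C6H2O2.

C6H2O2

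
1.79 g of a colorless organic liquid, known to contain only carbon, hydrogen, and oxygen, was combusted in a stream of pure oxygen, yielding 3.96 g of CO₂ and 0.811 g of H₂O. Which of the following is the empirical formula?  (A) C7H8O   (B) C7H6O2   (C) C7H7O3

mol C = 3.96 g CO₂ ÷ 44.009 g/mol = 0.08998 mol
mol H = 2 × 0.811 g H₂O ÷ 18.015 g/mol = 0.09004 mol
mass O = 1.79 − (1.081 + 0.09076) = 0.6185 g → mol O = 0.6185 ÷ 15.999 = 0.03866 mol
Divide by the smallest (0.03866 mol): C 2.328, H 2.329, O 1.000
Multiplying each by 3 gives whole numbers: C 6.98, H 6.99, O 3.00

(C) C7H7O3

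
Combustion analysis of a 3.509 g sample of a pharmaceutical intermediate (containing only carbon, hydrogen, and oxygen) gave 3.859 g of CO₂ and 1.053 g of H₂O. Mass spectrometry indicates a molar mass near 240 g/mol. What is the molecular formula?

mol C = 3.859 g CO₂ ÷ 44.009 g/mol = 0.087687 mol
mol H = 2 × 1.053 g H₂O ÷ 18.015 g/mol = 0.11690 mol
mass O = 3.509 − (1.0532 + 0.11784) = 2.3380 g → mol O = 2.3380 ÷ 15.999 = 0.14613 mol
Divide by the smallest (0.087687 mol): C 1.000, H 1.333, O 1.667
Multiplying each by 3 gives whole numbers: C 3.00, H 4.00, O 5.00
Empirical formula: C3H4O5
Empirical-formula mass = 120.06 g/mol; 240 ÷ 120.06 ≈ 2, so the molecular formula is C6H8O10.

C6H8O10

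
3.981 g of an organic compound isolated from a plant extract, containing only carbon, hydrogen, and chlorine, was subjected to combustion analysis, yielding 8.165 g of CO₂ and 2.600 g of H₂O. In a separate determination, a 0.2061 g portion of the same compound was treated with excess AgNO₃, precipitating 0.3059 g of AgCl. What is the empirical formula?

C9H14Cl2

mol C = 8.165 g CO₂ ÷ 44.009 g/mol = 0.18553 mol
mol H = 2 × 2.600 g H₂O ÷ 18.015 g/mol = 0.28865 mol
From the AgCl data: mol Cl per gram of compound = (0.3059 ÷ 143.318) ÷ 0.2061 = 0.010356 mol/g, so in the 3.981 g combustion sample mol Cl = 0.041228 mol
Divide by the smallest (0.041228 mol): C 4.500, H 7.001, Cl 1.000
Multiplying each by 2 gives whole numbers: C 9.00, H 14.00, Cl 2.00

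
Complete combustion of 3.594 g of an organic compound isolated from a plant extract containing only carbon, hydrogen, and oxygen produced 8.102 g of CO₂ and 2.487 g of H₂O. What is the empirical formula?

C8H12O3

mol C = 8.102 g CO₂ ÷ 44.009 g/mol = 0.18410 mol
mol H = 2 × 2.487 g H₂O ÷ 18.015 g/mol = 0.27610 mol
mass O = 3.594 − (2.2112 + 0.27831) = 1.1045 g → mol O = 1.1045 ÷ 15.999 = 0.069034 mol
Divide by the smallest (0.069034 mol): C 2.667, H 4.000, O 1.000
Multiplying each by 3 gives whole numbers: C 8.00, H 12.00, O 3.00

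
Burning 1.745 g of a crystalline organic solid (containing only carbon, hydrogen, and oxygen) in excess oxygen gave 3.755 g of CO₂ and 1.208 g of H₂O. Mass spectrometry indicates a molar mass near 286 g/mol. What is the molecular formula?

C14H22O6

mol C = 3.755 g CO₂ ÷ 44.009 g/mol = 0.085323 mol
mol H = 2 × 1.208 g H₂O ÷ 18.015 g/mol = 0.13411 mol
mass O = 1.745 − (1.0248 + 0.13518) = 0.58500 g → mol O = 0.58500 ÷ 15.999 = 0.036565 mol
Divide by the smallest (0.036565 mol): C 2.334, H 3.668, O 1.000
Multiplying each by 3 gives whole numbers: C 7.00, H 11.00, O 3.00
Empirical formula: C7H11O3
Empirical-formula mass = 143.16 g/mol; 286 ÷ 143.16 ≈ 2, so the molecular formula is C14H22O6.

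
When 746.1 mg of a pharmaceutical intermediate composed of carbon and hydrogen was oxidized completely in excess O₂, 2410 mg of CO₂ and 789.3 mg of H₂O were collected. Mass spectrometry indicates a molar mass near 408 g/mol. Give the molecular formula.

C30H48

mol C = 2.410 g CO₂ ÷ 44.009 g/mol = 0.054762 mol
mol H = 2 × 0.7893 g H₂O ÷ 18.015 g/mol = 0.087627 mol
Divide by the smallest (0.054762 mol): C 1.000, H 1.600
Multiplying each by 5 gives whole numbers: C 5.00, H 8.00
Empirical formula: C5H8
Empirical-formula mass = 68.12 g/mol; 408 ÷ 68.12 ≈ 6, so the molecular formula is C30H48.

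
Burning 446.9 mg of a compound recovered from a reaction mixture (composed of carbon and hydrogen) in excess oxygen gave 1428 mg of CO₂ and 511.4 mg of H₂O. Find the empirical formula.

C4H7

mol C = 1.428 g CO₂ ÷ 44.009 g/mol = 0.032448 mol
mol H = 2 × 0.5114 g H₂O ÷ 18.015 g/mol = 0.056775 mol
Divide by the smallest (0.032448 mol): C 1.000, H 1.750
Multiplying each by 4 gives whole numbers: C 4.00, H 7.00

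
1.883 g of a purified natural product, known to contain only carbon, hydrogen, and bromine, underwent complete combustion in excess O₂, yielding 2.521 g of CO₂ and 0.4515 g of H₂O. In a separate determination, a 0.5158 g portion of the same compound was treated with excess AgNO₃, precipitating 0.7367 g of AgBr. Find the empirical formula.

mol C = 2.521 g CO₂ ÷ 44.009 g/mol = 0.057284 mol
mol H = 2 × 0.4515 g H₂O ÷ 18.015 g/mol = 0.050125 mol
From the AgBr data: mol Br per gram of compound = (0.7367 ÷ 187.772) ÷ 0.5158 = 0.0076064 mol/g, so in the 1.883 g combustion sample mol Br = 0.014323 mol
Divide by the smallest (0.014323 mol): C 3.999, H 3.500, Br 1.000
Multiplying each by 2 gives whole numbers: C 8.00, H 7.00, Br 2.00

C8H7Br2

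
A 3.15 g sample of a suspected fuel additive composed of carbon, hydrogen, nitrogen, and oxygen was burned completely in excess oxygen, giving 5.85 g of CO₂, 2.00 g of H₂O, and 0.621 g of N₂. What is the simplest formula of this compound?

C3H5NO

mol C = 5.85 g CO₂ ÷ 44.009 g/mol = 0.1329 mol
mol H = 2 × 2.00 g H₂O ÷ 18.015 g/mol = 0.2220 mol
mol N = 2 × 0.621 g N₂ ÷ 28.014 g/mol = 0.04433 mol
mass O = 3.15 − (1.597 + 0.2238 + 0.6210) = 0.7086 g → mol O = 0.7086 ÷ 15.999 = 0.04429 mol
Divide by the smallest (0.04429 mol): C 3.001, H 5.013, N 1.001, O 1.000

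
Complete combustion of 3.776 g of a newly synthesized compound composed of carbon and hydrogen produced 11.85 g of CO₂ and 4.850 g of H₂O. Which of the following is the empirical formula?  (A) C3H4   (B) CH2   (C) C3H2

mol C = 11.85 g CO₂ ÷ 44.009 g/mol = 0.26926 mol
mol H = 2 × 4.850 g H₂O ÷ 18.015 g/mol = 0.53844 mol
Divide by the smallest (0.26926 mol): C 1.000, H 2.000

(B) CH2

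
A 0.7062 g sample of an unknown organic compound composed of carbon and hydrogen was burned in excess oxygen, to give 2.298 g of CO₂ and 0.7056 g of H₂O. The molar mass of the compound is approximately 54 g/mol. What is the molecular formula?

C4H6

mol C = 2.298 g CO₂ ÷ 44.009 g/mol = 0.052217 mol
mol H = 2 × 0.7056 g H₂O ÷ 18.015 g/mol = 0.078335 mol
Divide by the smallest (0.052217 mol): C 1.000, H 1.500
Multiplying each by 2 gives whole numbers: C 2.00, H 3.00
Empirical formula: C2H3
Empirical-formula mass = 27.05 g/mol; 54 ÷ 27.05 ≈ 2, so the molecular formula is C4H6.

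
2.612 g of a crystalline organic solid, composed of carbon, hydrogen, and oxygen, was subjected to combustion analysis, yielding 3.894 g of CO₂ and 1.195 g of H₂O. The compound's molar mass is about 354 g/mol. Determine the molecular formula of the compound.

mol C = 3.894 g CO₂ ÷ 44.009 g/mol = 0.088482 mol
mol H = 2 × 1.195 g H₂O ÷ 18.015 g/mol = 0.13267 mol
mass O = 2.612 − (1.0628 + 0.13373) = 1.4155 g → mol O = 1.4155 ÷ 15.999 = 0.088475 mol
Divide by the smallest (0.088475 mol): C 1.000, H 1.499, O 1.000
Multiplying each by 2 gives whole numbers: C 2.00, H 3.00, O 2.00
Empirical formula: C2H3O2
Empirical-formula mass = 59.04 g/mol; 354 ÷ 59.04 ≈ 6, so the molecular formula is C12H18O12.

C12H18O12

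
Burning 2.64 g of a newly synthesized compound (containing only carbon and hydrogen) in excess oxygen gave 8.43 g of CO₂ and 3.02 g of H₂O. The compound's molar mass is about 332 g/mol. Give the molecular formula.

mol C = 8.43 g CO₂ ÷ 44.009 g/mol = 0.1916 mol
mol H = 2 × 3.02 g H₂O ÷ 18.015 g/mol = 0.3353 mol
Divide by the smallest (0.1916 mol): C 1.000, H 1.750
Multiplying each by 4 gives whole numbers: C 4.00, H 7.00
Empirical formula: C4H7
Empirical-formula mass = 55.10 g/mol; 332 ÷ 55.10 ≈ 6, so the molecular formula is C24H42.

C24H42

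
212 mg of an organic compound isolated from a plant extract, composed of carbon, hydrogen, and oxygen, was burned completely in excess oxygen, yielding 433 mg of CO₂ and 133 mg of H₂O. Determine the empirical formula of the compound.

C2H3O

mol C = 0.433 g CO₂ ÷ 44.009 g/mol = 0.009839 mol
mol H = 2 × 0.133 g H₂O ÷ 18.015 g/mol = 0.01477 mol
mass O = 0.212 − (0.1182 + 0.01488) = 0.07894 g → mol O = 0.07894 ÷ 15.999 = 0.004934 mol
Divide by the smallest (0.004934 mol): C 1.994, H 2.993, O 1.000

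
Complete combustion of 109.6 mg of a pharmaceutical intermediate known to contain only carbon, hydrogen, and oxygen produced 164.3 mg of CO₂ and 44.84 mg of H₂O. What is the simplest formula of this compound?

C3H4O3

mol C = 0.1643 g CO₂ ÷ 44.009 g/mol = 0.0037333 mol
mol H = 2 × 0.04484 g H₂O ÷ 18.015 g/mol = 0.0049781 mol
mass O = 0.1096 − (0.044841 + 0.0050179) = 0.059741 g → mol O = 0.059741 ÷ 15.999 = 0.0037341 mol
Divide by the smallest (0.0037333 mol): C 1.000, H 1.333, O 1.000
Multiplying each by 3 gives whole numbers: C 3.00, H 4.00, O 3.00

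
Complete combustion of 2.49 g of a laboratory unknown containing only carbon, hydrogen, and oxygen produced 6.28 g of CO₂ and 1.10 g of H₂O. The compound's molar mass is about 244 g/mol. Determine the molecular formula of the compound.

C14H12O4

mol C = 6.28 g CO₂ ÷ 44.009 g/mol = 0.1427 mol
mol H = 2 × 1.10 g H₂O ÷ 18.015 g/mol = 0.1221 mol
mass O = 2.49 − (1.714 + 0.1231) = 0.6530 g → mol O = 0.6530 ÷ 15.999 = 0.04081 mol
Divide by the smallest (0.04081 mol): C 3.496, H 2.992, O 1.000
Multiplying each by 2 gives whole numbers: C 6.99, H 5.98, O 2.00
Empirical formula: C7H6O2
Empirical-formula mass = 122.12 g/mol; 244 ÷ 122.12 ≈ 2, so the molecular formula is C14H12O4.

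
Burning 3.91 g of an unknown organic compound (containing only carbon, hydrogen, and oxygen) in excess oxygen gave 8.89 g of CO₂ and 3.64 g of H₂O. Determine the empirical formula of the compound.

C3H6O

mol C = 8.89 g CO₂ ÷ 44.009 g/mol = 0.2020 mol
mol H = 2 × 3.64 g H₂O ÷ 18.015 g/mol = 0.4041 mol
mass O = 3.91 − (2.426 + 0.4073) = 1.076 g → mol O = 1.076 ÷ 15.999 = 0.06728 mol
Divide by the smallest (0.06728 mol): C 3.003, H 6.006, O 1.000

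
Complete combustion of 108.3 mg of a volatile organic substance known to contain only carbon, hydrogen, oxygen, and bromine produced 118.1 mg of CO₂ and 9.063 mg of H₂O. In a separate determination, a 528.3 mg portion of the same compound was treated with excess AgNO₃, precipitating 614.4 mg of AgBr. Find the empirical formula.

mol C = 0.1181 g CO₂ ÷ 44.009 g/mol = 0.0026835 mol
mol H = 2 × 0.009063 g H₂O ÷ 18.015 g/mol = 0.0010062 mol
From the AgBr data: mol Br per gram of compound = (0.6144 ÷ 187.772) ÷ 0.5283 = 0.0061936 mol/g, so in the 0.1083 g combustion sample mol Br = 0.00067076 mol
mass O = 0.1083 − (0.032232 + 0.0010142 + 0.053597) = 0.021457 g → mol O = 0.021457 ÷ 15.999 = 0.0013412 mol
Divide by the smallest (0.00067076 mol): C 4.001, H 1.500, Br 1.000, O 1.999
Multiplying each by 2 gives whole numbers: C 8.00, H 3.00, Br 2.00, O 4.00

C8H3Br2O4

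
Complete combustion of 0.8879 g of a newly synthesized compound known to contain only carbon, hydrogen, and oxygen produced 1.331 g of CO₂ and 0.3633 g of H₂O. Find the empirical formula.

C3H4O3

mol C = 1.331 g CO₂ ÷ 44.009 g/mol = 0.030244 mol
mol H = 2 × 0.3633 g H₂O ÷ 18.015 g/mol = 0.040333 mol
mass O = 0.8879 − (0.36326 + 0.040656) = 0.48399 g → mol O = 0.48399 ÷ 15.999 = 0.030251 mol
Divide by the smallest (0.030244 mol): C 1.000, H 1.334, O 1.000
Multiplying each by 3 gives whole numbers: C 3.00, H 4.00, O 3.00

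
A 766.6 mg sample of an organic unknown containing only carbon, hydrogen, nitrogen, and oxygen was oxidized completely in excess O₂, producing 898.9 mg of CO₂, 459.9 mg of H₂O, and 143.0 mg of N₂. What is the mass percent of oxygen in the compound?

mol C = 0.8989 g CO₂ ÷ 44.009 g/mol = 0.020425 mol
mol H = 2 × 0.4599 g H₂O ÷ 18.015 g/mol = 0.051057 mol
mol N = 2 × 0.1430 g N₂ ÷ 28.014 g/mol = 0.010209 mol
mass O = 0.7666 − (0.24533 + 0.051466 + 0.14300) = 0.32680 g → mol O = 0.32680 ÷ 15.999 = 0.020427 mol
mass % O = 0.32680 g ÷ 0.7666 g × 100%

42.63%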